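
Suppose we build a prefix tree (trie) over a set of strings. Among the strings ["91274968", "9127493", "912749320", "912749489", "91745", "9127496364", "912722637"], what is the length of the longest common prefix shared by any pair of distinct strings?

The deepest shared node is where two words last agree before diverging.
e.g. "9127493" and "912749320" share the prefix "9127493" of length 7; no pair shares a longer one.
Longest shared-prefix length: 7

7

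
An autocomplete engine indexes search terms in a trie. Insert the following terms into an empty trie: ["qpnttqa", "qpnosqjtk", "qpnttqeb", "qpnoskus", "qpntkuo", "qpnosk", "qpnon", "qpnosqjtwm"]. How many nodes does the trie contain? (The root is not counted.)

24

Count nodes per top-level branch (shared prefixes stored once):
  'q'-branch (qpnon, qpnosk, qpnoskus, qpnosqjtk, qpnosqjtwm, qpntkuo, qpnttqa, qpnttqeb): 24 nodes
Sum: 24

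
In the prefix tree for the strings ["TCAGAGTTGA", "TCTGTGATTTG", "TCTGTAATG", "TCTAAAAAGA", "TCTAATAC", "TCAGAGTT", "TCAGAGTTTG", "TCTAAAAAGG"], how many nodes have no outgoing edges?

7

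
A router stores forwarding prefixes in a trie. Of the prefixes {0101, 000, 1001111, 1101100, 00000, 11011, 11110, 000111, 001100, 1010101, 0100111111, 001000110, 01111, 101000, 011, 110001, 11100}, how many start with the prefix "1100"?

Filter for entries beginning with "1100":
Words under "1100": 110001
Count: 1

1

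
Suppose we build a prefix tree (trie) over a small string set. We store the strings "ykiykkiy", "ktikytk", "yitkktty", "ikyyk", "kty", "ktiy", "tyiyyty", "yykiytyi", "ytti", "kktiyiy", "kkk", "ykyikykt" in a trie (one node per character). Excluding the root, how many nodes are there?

59

Count nodes per top-level branch (shared prefixes stored once):
  'i'-branch (ikyyk): 5 nodes
  'k'-branch (kkk, kktiyiy, ktikytk, ktiy, kty): 16 nodes
  't'-branch (tyiyyty): 7 nodes
  'y'-branch (yitkktty, ykiykkiy, ykyikykt, ytti, yykiytyi): 31 nodes
Sum: 59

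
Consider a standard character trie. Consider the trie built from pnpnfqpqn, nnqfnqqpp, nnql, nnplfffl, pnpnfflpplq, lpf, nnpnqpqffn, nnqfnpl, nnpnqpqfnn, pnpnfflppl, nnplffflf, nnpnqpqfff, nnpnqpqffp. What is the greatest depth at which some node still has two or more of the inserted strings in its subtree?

The deepest shared node is where two words last agree before diverging.
"pnpnfflppl" and "pnpnfflpplq" agree on "pnpnfflppl" (10 characters) before diverging; nothing deeper is shared.
Longest shared-prefix length: 10

10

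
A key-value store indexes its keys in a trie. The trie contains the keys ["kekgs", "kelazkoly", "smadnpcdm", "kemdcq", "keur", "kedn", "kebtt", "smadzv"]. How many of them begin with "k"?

6

Walk to "k"; the words in its subtree are exactly those with that prefix.
Words under "k": kebtt, kedn, kekgs, kelazkoly, kemdcq, keur
Count: 6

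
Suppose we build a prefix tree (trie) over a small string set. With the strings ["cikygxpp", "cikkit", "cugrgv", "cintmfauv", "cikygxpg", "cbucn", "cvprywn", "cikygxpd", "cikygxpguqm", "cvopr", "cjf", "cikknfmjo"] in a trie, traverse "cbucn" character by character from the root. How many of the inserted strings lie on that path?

1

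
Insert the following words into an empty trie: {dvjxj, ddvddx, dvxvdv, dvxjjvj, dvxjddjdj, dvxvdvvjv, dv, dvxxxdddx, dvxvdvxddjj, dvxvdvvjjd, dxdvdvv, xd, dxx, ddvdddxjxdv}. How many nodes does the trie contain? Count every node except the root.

54

Count nodes per top-level branch (shared prefixes stored once):
  'd'-branch (ddvdddxjxdv, ddvddx, dv, dvjxj, dvxjddjdj, dvxjjvj, dvxvdv, dvxvdvvjjd, dvxvdvvjv, dvxvdvxddjj, dvxxxdddx, dxdvdvv, dxx): 52 nodes
  'x'-branch (xd): 2 nodes
Sum: 54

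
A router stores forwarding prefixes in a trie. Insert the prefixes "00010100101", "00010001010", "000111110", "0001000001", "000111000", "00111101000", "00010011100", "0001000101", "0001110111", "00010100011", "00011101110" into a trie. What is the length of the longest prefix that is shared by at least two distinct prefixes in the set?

The deepest shared node is where two words last agree before diverging.
"0001000101" and "00010001010" agree on "0001000101" (10 characters) before diverging; nothing deeper is shared.
Longest shared-prefix length: 10

10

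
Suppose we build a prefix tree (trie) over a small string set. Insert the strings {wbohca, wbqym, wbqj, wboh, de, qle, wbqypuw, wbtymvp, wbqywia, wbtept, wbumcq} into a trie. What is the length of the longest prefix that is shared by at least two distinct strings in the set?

Look for the deepest trie node that still has at least two words in its subtree.
e.g. "wboh" and "wbohca" share the prefix "wboh" of length 4; no pair shares a longer one.
Longest shared-prefix length: 4

4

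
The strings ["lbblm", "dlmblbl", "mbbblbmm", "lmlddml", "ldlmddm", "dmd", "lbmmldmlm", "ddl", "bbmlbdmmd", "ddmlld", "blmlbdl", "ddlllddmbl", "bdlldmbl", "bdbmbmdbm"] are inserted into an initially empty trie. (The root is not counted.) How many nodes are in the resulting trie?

Count nodes per top-level branch (shared prefixes stored once):
  'b'-branch (bbmlbdmmd, bdbmbmdbm, bdlldmbl, blmlbdl): 29 nodes
  'd'-branch (ddl, ddlllddmbl, ddmlld, dlmblbl, dmd): 22 nodes
  'l'-branch (lbblm, lbmmldmlm, ldlmddm, lmlddml): 24 nodes
  'm'-branch (mbbblbmm): 8 nodes
Sum: 83

83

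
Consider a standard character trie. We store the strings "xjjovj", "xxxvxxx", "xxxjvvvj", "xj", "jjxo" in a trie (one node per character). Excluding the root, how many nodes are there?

21

Insert word by word; a character creates a node only if that edge doesn't already exist:
  "xjjovj" → 6 new (x, j, j, o, v, j)
  "xxxvxxx" → prefix "x" already present; 6 new (x, x, v, x, x, x)
  "xxxjvvvj" → prefix "xxx" already present; 5 new (j, v, v, v, j)
  "xj" → prefix "xj" already present; 0 new (none)
  "jjxo" → 4 new (j, j, x, o)
Total nodes = 6 + 6 + 5 + 0 + 4 = 21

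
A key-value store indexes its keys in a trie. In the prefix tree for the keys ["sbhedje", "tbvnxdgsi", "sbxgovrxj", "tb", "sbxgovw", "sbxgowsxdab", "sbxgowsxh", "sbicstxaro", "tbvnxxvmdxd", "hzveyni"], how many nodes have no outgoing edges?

9

Leaves are exactly the stored words that no other stored word extends.
Those words: "hzveyni", "sbhedje", "sbicstxaro", "sbxgovrxj", "sbxgovw", "sbxgowsxdab", "sbxgowsxh", "tbvnxdgsi", "tbvnxxvmdxd"
Leaf count: 9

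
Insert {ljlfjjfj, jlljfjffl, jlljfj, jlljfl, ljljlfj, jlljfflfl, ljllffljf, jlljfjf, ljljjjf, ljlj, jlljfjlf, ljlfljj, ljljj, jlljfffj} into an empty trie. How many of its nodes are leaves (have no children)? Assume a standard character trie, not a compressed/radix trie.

10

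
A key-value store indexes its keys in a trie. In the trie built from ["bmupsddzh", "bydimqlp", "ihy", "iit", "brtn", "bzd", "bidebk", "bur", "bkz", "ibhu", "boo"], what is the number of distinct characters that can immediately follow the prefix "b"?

8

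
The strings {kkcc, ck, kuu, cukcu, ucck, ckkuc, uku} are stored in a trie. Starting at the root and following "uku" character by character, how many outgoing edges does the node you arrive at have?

0

Walk "uku" from the root, arriving at one node.
No stored string extends past "uku".
That node has 0 child edges.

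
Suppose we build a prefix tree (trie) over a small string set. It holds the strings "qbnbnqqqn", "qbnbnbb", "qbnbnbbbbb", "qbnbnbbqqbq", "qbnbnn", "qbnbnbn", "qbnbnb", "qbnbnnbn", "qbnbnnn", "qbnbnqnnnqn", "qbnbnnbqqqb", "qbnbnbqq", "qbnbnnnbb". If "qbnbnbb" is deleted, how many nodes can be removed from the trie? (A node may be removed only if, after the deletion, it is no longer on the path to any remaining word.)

0

Walk "qbnbnbb" from the leaf back toward the root, removing each node that no remaining word uses.
Every node on "qbnbnbb" is still needed (e.g. by "qbnbnbbbbb"), so nothing is freed.
Nodes removed: 0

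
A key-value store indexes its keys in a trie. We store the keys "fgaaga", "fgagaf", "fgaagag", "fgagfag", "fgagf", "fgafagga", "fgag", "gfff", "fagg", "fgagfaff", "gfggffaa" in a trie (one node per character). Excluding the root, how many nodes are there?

33

Insert word by word; a character creates a node only if that edge doesn't already exist:
  "fgaaga" → 6 new (f, g, a, a, g, a)
  "fgagaf" → prefix "fga" already present; 3 new (g, a, f)
  "fgaagag" → prefix "fgaaga" already present; 1 new (g)
  "fgagfag" → prefix "fgag" already present; 3 new (f, a, g)
  "fgagf" → prefix "fgagf" already present; 0 new (none)
  "fgafagga" → prefix "fga" already present; 5 new (f, a, g, g, a)
  "fgag" → prefix "fgag" already present; 0 new (none)
  "gfff" → 4 new (g, f, f, f)
  "fagg" → prefix "f" already present; 3 new (a, g, g)
  "fgagfaff" → prefix "fgagfa" already present; 2 new (f, f)
  "gfggffaa" → prefix "gf" already present; 6 new (g, g, f, f, a, a)
Total nodes = 6 + 3 + 1 + 3 + 0 + 5 + 0 + 4 + 3 + 2 + 6 = 33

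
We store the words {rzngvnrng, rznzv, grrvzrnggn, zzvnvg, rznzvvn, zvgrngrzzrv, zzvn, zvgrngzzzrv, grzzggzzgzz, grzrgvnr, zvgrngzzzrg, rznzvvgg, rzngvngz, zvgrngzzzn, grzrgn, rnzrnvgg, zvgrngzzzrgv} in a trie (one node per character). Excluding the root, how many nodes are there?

73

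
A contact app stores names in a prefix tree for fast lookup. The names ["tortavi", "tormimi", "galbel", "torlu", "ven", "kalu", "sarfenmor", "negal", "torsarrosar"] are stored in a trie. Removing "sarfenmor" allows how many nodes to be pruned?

9

A node on "sarfenmor"'s path can go only if nothing else ends at it or branches off below it.
No other word shares any prefix with "sarfenmor", so all 9 of its nodes go.
Nodes removed: 9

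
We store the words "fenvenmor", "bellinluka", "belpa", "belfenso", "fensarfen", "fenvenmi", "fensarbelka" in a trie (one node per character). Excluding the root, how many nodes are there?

Trie structure (* marks end of a word):
(root)
├─ b
│  └─ e
│     └─ l
│        ├─ f
│        │  └─ e
│        │     └─ n
│        │        └─ s
│        │           └─ o *
│        ├─ l
│        │  └─ i
│        │     └─ n
│        │        └─ l
│        │           └─ u
│        │              └─ k
│        │                 └─ a *
│        └─ p
│           └─ a *
└─ f
   └─ e
      └─ n
         ├─ s
         │  └─ a
         │     └─ r
         │        ├─ b
         │        │  └─ e
         │        │     └─ l
         │        │        └─ k
         │        │           └─ a *
         │        └─ f
         │           └─ e
         │              └─ n *
         └─ v
            └─ e
               └─ n
                  └─ m
                     ├─ i *
                     └─ o
                        └─ r *
Counting every labelled node above: 38.

38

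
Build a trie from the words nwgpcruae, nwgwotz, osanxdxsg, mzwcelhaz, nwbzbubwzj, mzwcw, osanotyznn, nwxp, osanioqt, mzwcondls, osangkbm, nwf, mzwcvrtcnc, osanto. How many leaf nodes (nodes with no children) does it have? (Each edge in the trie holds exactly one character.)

14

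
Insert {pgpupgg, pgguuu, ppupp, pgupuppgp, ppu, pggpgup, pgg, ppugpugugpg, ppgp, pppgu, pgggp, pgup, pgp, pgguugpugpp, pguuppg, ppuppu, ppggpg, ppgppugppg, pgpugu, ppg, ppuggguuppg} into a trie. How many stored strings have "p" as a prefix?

21

Filter for entries beginning with "p":
Words under "p": pgg, pgggp, pggpgup, pgguugpugpp, pgguuu, pgp, pgpugu, pgpupgg, pgup, pgupuppgp, pguuppg, ppg, ppggpg, ppgp, ppgppugppg, pppgu, ppu, ppuggguuppg, ppugpugugpg, ppupp, ppuppu
Count: 21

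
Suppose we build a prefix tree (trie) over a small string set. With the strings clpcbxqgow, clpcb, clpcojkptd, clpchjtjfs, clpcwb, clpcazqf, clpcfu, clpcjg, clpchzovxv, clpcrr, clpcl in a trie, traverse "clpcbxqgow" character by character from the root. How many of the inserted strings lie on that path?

2

Walk "clpcbxqgow" from the root; an end-of-word marker is hit whenever a stored word is a prefix of "clpcbxqgow".
Prefixes of the query that are stored words: "clpcb", "clpcbxqgow"
Count: 2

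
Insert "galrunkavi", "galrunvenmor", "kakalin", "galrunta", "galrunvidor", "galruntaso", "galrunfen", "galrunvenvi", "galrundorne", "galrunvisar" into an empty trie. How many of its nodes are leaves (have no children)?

9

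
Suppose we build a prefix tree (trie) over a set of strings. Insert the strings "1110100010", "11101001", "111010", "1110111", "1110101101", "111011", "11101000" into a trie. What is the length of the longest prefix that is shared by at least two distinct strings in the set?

Equivalently: take the maximum, over all pairs, of their longest common prefix length.
e.g. "11101000" and "1110100010" share the prefix "11101000" of length 8; no pair shares a longer one.
Longest shared-prefix length: 8

8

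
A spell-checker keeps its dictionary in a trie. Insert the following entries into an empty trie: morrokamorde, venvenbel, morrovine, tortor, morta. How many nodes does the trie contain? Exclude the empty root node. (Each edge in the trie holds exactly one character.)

Insert word by word; a character creates a node only if that edge doesn't already exist:
  "morrokamorde" → 12 new (m, o, r, r, o, k, a, m, o, r, d, e)
  "venvenbel" → 9 new (v, e, n, v, e, n, b, e, l)
  "morrovine" → prefix "morro" already present; 4 new (v, i, n, e)
  "tortor" → 6 new (t, o, r, t, o, r)
  "morta" → prefix "mor" already present; 2 new (t, a)
Total nodes = 12 + 9 + 4 + 6 + 2 = 33

33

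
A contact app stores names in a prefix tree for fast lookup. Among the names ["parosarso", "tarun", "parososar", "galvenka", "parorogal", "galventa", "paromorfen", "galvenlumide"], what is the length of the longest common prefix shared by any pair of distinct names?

Look for the deepest trie node that still has at least two words in its subtree.
"galvenka" and "galvenlumide" agree on "galven" (6 characters) before diverging; nothing deeper is shared.
Longest shared-prefix length: 6

6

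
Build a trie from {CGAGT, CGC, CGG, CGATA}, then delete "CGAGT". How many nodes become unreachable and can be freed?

2

A node on "CGAGT"'s path can go only if nothing else ends at it or branches off below it.
The suffix "GT" (2 nodes) is used only by "CGAGT"; the node for "CGA" still has the child "T", so pruning stops there.
Nodes removed: 2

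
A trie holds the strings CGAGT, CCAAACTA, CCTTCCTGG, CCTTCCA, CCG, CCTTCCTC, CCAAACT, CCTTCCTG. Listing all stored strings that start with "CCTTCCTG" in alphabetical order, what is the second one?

CCTTCCTGG

Words with prefix "CCTTCCTG", in lexicographic order: "CCTTCCTG", "CCTTCCTGG"
The 2nd is CCTTCCTGG.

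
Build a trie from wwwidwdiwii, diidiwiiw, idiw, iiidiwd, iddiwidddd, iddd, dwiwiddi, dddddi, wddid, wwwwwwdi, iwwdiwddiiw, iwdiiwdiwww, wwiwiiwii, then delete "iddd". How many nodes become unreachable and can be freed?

1

Walk "iddd" from the leaf back toward the root, removing each node that no remaining word uses.
The suffix "d" (1 node) is used only by "iddd"; the node for "idd" still has the child "i", so pruning stops there.
Nodes removed: 1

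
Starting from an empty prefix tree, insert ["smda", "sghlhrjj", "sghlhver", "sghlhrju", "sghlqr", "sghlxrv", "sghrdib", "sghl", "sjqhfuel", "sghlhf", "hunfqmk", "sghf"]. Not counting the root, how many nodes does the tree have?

Count nodes per top-level branch (shared prefixes stored once):
  'h'-branch (hunfqmk): 7 nodes
  's'-branch (sghf, sghl, sghlhf, sghlhrjj, sghlhrju, sghlhver, sghlqr, sghlxrv, sghrdib, sjqhfuel, smda): 33 nodes
Sum: 40

40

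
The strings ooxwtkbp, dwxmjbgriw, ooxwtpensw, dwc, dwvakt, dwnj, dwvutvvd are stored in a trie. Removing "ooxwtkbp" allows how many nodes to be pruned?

3

A node on "ooxwtkbp"'s path can go only if nothing else ends at it or branches off below it.
The suffix "kbp" (3 nodes) is used only by "ooxwtkbp"; the node for "ooxwt" still has the child "p", so pruning stops there.
Nodes removed: 3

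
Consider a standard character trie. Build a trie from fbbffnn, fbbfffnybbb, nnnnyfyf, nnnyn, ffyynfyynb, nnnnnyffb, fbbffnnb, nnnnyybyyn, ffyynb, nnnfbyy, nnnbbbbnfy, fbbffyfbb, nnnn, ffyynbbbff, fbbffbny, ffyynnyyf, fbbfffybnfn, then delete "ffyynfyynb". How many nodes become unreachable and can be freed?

5

After clearing the end-marker at "ffyynfyynb", prune upward until reaching a node still needed by another word.
The suffix "fyynb" (5 nodes) is used only by "ffyynfyynb"; the node for "ffyyn" still has the child "b", so pruning stops there.
Nodes removed: 5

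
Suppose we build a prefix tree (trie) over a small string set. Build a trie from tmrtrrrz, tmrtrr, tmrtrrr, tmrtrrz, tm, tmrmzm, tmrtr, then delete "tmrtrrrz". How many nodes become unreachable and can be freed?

After clearing the end-marker at "tmrtrrrz", prune upward until reaching a node still needed by another word.
The suffix "z" (1 node) is used only by "tmrtrrrz"; "tmrtrrr" is itself a stored word, so pruning stops there.
Nodes removed: 1

1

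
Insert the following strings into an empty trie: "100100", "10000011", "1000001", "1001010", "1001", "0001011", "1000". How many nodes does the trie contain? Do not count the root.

20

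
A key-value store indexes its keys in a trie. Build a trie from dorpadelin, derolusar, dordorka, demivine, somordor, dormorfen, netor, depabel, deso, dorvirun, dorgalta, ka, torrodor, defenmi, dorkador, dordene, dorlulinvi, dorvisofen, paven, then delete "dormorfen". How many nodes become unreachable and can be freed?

6

Walk "dormorfen" from the leaf back toward the root, removing each node that no remaining word uses.
The suffix "morfen" (6 nodes) is used only by "dormorfen"; the node for "dor" still has the child "p", so pruning stops there.
Nodes removed: 6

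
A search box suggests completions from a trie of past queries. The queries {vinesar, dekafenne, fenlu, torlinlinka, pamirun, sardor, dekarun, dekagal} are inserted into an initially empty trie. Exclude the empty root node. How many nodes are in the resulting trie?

51

Count nodes per top-level branch (shared prefixes stored once):
  'd'-branch (dekafenne, dekagal, dekarun): 15 nodes
  'f'-branch (fenlu): 5 nodes
  'p'-branch (pamirun): 7 nodes
  's'-branch (sardor): 6 nodes
  't'-branch (torlinlinka): 11 nodes
  'v'-branch (vinesar): 7 nodes
Sum: 51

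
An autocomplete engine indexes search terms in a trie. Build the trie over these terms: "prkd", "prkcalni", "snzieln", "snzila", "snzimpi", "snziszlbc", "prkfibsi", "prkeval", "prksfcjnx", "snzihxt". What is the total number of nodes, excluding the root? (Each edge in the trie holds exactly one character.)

Trace insertions, counting only characters that open a new branch:
  "prkd" → 4 new (p, r, k, d)
  "prkcalni" → prefix "prk" already present; 5 new (c, a, l, n, i)
  "snzieln" → 7 new (s, n, z, i, e, l, n)
  "snzila" → prefix "snzi" already present; 2 new (l, a)
  "snzimpi" → prefix "snzi" already present; 3 new (m, p, i)
  "snziszlbc" → prefix "snzi" already present; 5 new (s, z, l, b, c)
  "prkfibsi" → prefix "prk" already present; 5 new (f, i, b, s, i)
  "prkeval" → prefix "prk" already present; 4 new (e, v, a, l)
  "prksfcjnx" → prefix "prk" already present; 6 new (s, f, c, j, n, x)
  "snzihxt" → prefix "snzi" already present; 3 new (h, x, t)
Total nodes = 4 + 5 + 7 + 2 + 3 + 5 + 5 + 4 + 6 + 3 = 44

44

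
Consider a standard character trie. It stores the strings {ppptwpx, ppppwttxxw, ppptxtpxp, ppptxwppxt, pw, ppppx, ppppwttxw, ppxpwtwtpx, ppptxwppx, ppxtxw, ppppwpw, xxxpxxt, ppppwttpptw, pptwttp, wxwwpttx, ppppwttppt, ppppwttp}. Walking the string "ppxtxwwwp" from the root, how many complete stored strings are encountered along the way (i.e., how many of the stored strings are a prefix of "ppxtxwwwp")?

1

Check each prefix of "ppxtxwwwp" against the stored set — each match is an end-marker on the path.
Prefixes of the query that are stored words: "ppxtxw"
Count: 1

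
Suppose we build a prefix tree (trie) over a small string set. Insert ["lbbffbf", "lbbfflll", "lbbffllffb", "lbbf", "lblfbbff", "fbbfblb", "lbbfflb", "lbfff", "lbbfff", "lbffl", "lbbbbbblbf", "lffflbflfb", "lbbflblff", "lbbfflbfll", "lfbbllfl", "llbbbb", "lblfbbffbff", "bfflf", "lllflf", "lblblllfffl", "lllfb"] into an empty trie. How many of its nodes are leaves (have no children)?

18

A leaf is a node with no children — equivalently, the end of a word that is not a proper prefix of any other stored word.
Those words: "bfflf", "fbbfblb", "lbbbbbblbf", "lbbffbf", "lbbfff", "lbbfflbfll", "lbbffllffb", "lbbfflll", "lbbflblff", "lbfff", "lbffl", "lblblllfffl", "lblfbbffbff", "lfbbllfl", "lffflbflfb", "llbbbb", "lllfb", "lllflf"
Leaf count: 18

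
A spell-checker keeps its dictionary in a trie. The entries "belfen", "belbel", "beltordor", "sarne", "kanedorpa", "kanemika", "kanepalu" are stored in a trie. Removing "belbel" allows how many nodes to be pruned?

3

After clearing the end-marker at "belbel", prune upward until reaching a node still needed by another word.
The suffix "bel" (3 nodes) is used only by "belbel"; the node for "bel" still has the child "f", so pruning stops there.
Nodes removed: 3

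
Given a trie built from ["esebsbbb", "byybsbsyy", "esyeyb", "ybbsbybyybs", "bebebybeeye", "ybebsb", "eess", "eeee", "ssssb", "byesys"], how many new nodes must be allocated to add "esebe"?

Walking "esebe" from the root, the first 4 characters ("eseb") follow existing edges; "e" is the first miss.
New nodes needed: |"esebe"| − 4 = 5 − 4 = 1.

1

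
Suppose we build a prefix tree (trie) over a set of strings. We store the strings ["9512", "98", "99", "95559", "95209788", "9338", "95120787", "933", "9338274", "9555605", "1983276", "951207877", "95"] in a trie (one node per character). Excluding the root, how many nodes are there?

36

Trace insertions, counting only characters that open a new branch:
  "9512" → 4 new (9, 5, 1, 2)
  "98" → prefix "9" already present; 1 new (8)
  "99" → prefix "9" already present; 1 new (9)
  "95559" → prefix "95" already present; 3 new (5, 5, 9)
  "95209788" → prefix "95" already present; 6 new (2, 0, 9, 7, 8, 8)
  "9338" → prefix "9" already present; 3 new (3, 3, 8)
  "95120787" → prefix "9512" already present; 4 new (0, 7, 8, 7)
  "933" → prefix "933" already present; 0 new (none)
  "9338274" → prefix "9338" already present; 3 new (2, 7, 4)
  "9555605" → prefix "9555" already present; 3 new (6, 0, 5)
  "1983276" → 7 new (1, 9, 8, 3, 2, 7, 6)
  "951207877" → prefix "95120787" already present; 1 new (7)
  "95" → prefix "95" already present; 0 new (none)
Total nodes = 4 + 1 + 1 + 3 + 6 + 3 + 4 + 0 + 3 + 3 + 7 + 1 + 0 = 36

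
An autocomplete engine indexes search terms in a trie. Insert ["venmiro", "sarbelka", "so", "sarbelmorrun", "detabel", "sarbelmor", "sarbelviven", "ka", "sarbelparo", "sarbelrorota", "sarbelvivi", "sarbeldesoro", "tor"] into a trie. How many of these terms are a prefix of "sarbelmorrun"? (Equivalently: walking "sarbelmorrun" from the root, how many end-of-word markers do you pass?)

2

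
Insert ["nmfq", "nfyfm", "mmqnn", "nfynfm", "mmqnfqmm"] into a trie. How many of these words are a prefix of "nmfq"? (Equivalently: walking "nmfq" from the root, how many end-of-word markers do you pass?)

Check each prefix of "nmfq" against the stored set — each match is an end-marker on the path.
Prefixes of the query that are stored words: "nmfq"
Count: 1

1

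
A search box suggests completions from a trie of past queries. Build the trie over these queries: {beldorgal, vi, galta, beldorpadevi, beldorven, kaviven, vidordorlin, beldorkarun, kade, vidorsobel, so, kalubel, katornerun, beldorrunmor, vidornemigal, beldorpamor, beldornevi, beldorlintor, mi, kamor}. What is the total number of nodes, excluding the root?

Count nodes per top-level branch (shared prefixes stored once):
  'b'-branch (beldorgal, beldorkarun, beldorlintor, beldornevi, beldorpadevi, beldorpamor, beldorrunmor, beldorven): 42 nodes
  'g'-branch (galta): 5 nodes
  'k'-branch (kade, kalubel, kamor, katornerun, kaviven): 25 nodes
  'm'-branch (mi): 2 nodes
  's'-branch (so): 2 nodes
  'v'-branch (vi, vidordorlin, vidornemigal, vidorsobel): 23 nodes
Sum: 99

99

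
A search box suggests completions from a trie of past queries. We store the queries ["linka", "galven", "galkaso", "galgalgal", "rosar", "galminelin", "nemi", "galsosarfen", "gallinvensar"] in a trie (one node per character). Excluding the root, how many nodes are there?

54

For each word, the new-node count is its length minus the longest prefix already in the trie:
  "linka" → 5 new (l, i, n, k, a)
  "galven" → 6 new (g, a, l, v, e, n)
  "galkaso" → prefix "gal" already present; 4 new (k, a, s, o)
  "galgalgal" → prefix "gal" already present; 6 new (g, a, l, g, a, l)
  "rosar" → 5 new (r, o, s, a, r)
  "galminelin" → prefix "gal" already present; 7 new (m, i, n, e, l, i, n)
  "nemi" → 4 new (n, e, m, i)
  "galsosarfen" → prefix "gal" already present; 8 new (s, o, s, a, r, f, e, n)
  "gallinvensar" → prefix "gal" already present; 9 new (l, i, n, v, e, n, s, a, r)
Total nodes = 5 + 6 + 4 + 6 + 5 + 7 + 4 + 8 + 9 = 54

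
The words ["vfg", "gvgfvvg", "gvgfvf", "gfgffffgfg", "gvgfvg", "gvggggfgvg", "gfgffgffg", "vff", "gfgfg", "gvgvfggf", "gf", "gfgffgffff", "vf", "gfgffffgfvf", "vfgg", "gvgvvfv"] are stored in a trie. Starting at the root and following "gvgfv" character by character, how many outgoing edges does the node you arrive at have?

Walk "gvgfv" from the root, arriving at one node.
Distinct next characters after "gvgfv": f, g, v.
That node has 3 child edges.

3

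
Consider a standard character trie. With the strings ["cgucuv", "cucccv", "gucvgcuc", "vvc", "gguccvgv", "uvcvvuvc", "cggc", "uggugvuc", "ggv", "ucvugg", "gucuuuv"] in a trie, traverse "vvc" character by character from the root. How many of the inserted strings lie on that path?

Walk "vvc" from the root; an end-of-word marker is hit whenever a stored word is a prefix of "vvc".
Prefixes of the query that are stored words: "vvc"
Count: 1

1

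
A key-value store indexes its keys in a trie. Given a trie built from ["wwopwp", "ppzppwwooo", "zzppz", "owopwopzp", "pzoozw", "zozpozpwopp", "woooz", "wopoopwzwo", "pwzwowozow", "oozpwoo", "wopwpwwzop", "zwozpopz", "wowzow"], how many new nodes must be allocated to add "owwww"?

3

Walking "owwww" from the root, the first 2 characters ("ow") follow existing edges; "w" is the first miss.
Each of the 3 remaining characters creates one node.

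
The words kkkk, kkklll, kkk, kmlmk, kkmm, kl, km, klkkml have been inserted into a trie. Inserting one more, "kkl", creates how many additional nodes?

1

"kk" is already a path in the trie; the remaining "l" must be added.
So 3 − 2 = 1 new nodes.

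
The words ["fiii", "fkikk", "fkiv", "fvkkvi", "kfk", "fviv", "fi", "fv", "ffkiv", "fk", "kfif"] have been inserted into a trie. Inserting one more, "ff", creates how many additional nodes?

"ff" is already a full path in the trie; only an end-marker is added.
No new nodes are needed: 0.

0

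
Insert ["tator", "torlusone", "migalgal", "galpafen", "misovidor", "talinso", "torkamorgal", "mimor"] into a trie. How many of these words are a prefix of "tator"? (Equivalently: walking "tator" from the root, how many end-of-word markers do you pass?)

Traverse "tator" character by character; count nodes along the way that are marked as word ends.
Prefixes of the query that are stored words: "tator"
Count: 1

1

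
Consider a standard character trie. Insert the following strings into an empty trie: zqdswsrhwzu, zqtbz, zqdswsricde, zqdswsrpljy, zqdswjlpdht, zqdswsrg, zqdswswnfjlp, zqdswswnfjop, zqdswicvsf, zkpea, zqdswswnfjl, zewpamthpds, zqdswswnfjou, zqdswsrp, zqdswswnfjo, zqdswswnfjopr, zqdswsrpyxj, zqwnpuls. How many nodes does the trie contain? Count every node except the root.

Insert word by word; a character creates a node only if that edge doesn't already exist:
  "zqdswsrhwzu" → 11 new (z, q, d, s, w, s, r, h, w, z, u)
  "zqtbz" → prefix "zq" already present; 3 new (t, b, z)
  "zqdswsricde" → prefix "zqdswsr" already present; 4 new (i, c, d, e)
  "zqdswsrpljy" → prefix "zqdswsr" already present; 4 new (p, l, j, y)
  "zqdswjlpdht" → prefix "zqdsw" already present; 6 new (j, l, p, d, h, t)
  "zqdswsrg" → prefix "zqdswsr" already present; 1 new (g)
  "zqdswswnfjlp" → prefix "zqdsws" already present; 6 new (w, n, f, j, l, p)
  "zqdswswnfjop" → prefix "zqdswswnfj" already present; 2 new (o, p)
  "zqdswicvsf" → prefix "zqdsw" already present; 5 new (i, c, v, s, f)
  "zkpea" → prefix "z" already present; 4 new (k, p, e, a)
  "zqdswswnfjl" → prefix "zqdswswnfjl" already present; 0 new (none)
  "zewpamthpds" → prefix "z" already present; 10 new (e, w, p, a, m, t, h, p, d, s)
  "zqdswswnfjou" → prefix "zqdswswnfjo" already present; 1 new (u)
  "zqdswsrp" → prefix "zqdswsrp" already present; 0 new (none)
  "zqdswswnfjo" → prefix "zqdswswnfjo" already present; 0 new (none)
  "zqdswswnfjopr" → prefix "zqdswswnfjop" already present; 1 new (r)
  "zqdswsrpyxj" → prefix "zqdswsrp" already present; 3 new (y, x, j)
  "zqwnpuls" → prefix "zq" already present; 6 new (w, n, p, u, l, s)
Total nodes = 11 + 3 + 4 + 4 + 6 + 1 + 6 + 2 + 5 + 4 + 0 + 10 + 1 + 0 + 0 + 1 + 3 + 6 = 67

67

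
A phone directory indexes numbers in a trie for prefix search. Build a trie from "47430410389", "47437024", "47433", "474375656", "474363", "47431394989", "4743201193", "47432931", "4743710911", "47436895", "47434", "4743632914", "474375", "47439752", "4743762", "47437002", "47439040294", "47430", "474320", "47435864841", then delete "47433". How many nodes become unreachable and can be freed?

1

A node on "47433"'s path can go only if nothing else ends at it or branches off below it.
The suffix "3" (1 node) is used only by "47433"; the node for "4743" still has the child "0", so pruning stops there.
Nodes removed: 1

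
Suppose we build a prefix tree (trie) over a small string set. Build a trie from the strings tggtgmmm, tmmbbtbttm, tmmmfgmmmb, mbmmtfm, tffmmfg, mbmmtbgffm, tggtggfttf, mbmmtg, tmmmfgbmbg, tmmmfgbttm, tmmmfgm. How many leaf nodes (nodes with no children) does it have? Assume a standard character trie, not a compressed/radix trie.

A leaf is a node with no children — equivalently, the end of a word that is not a proper prefix of any other stored word.
Those words: "mbmmtbgffm", "mbmmtfm", "mbmmtg", "tffmmfg", "tggtggfttf", "tggtgmmm", "tmmbbtbttm", "tmmmfgbmbg", "tmmmfgbttm", "tmmmfgmmmb"
Leaf count: 10

10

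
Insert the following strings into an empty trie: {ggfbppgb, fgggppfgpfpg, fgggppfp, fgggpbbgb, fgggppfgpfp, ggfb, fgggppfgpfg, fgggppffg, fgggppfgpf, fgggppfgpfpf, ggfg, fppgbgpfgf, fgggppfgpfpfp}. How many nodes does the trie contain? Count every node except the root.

Trace insertions, counting only characters that open a new branch:
  "ggfbppgb" → 8 new (g, g, f, b, p, p, g, b)
  "fgggppfgpfpg" → 12 new (f, g, g, g, p, p, f, g, p, f, p, g)
  "fgggppfp" → prefix "fgggppf" already present; 1 new (p)
  "fgggpbbgb" → prefix "fgggp" already present; 4 new (b, b, g, b)
  "fgggppfgpfp" → prefix "fgggppfgpfp" already present; 0 new (none)
  "ggfb" → prefix "ggfb" already present; 0 new (none)
  "fgggppfgpfg" → prefix "fgggppfgpf" already present; 1 new (g)
  "fgggppffg" → prefix "fgggppf" already present; 2 new (f, g)
  "fgggppfgpf" → prefix "fgggppfgpf" already present; 0 new (none)
  "fgggppfgpfpf" → prefix "fgggppfgpfp" already present; 1 new (f)
  "ggfg" → prefix "ggf" already present; 1 new (g)
  "fppgbgpfgf" → prefix "f" already present; 9 new (p, p, g, b, g, p, f, g, f)
  "fgggppfgpfpfp" → prefix "fgggppfgpfpf" already present; 1 new (p)
Total nodes = 8 + 12 + 1 + 4 + 0 + 0 + 1 + 2 + 0 + 1 + 1 + 9 + 1 = 40

40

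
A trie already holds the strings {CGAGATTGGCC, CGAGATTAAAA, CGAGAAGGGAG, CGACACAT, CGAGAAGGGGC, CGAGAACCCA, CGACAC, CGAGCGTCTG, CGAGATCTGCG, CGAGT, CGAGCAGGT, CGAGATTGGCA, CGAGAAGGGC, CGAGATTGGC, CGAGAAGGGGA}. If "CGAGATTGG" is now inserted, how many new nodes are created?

Every character of "CGAGATTGG" already lies on an existing path (it is a prefix of some stored word).
No new nodes are needed: 0.

0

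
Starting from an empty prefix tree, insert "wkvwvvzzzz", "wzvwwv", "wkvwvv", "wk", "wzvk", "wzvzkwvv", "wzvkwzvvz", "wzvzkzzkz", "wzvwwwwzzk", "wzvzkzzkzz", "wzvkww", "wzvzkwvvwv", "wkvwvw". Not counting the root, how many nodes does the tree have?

40

Count nodes per top-level branch (shared prefixes stored once):
  'w'-branch (wk, wkvwvv, wkvwvvzzzz, wkvwvw, wzvk, wzvkww, wzvkwzvvz, wzvwwv, wzvwwwwzzk, wzvzkwvv, wzvzkwvvwv, wzvzkzzkz, wzvzkzzkzz): 40 nodes
Sum: 40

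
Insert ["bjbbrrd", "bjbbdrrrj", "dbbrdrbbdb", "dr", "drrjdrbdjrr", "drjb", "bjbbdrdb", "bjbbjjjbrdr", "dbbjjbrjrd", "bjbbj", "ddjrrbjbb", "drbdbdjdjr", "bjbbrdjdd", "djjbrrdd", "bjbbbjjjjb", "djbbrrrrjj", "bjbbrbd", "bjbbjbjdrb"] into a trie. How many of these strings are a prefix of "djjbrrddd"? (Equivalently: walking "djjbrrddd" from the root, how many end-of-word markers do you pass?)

Traverse "djjbrrddd" character by character; count nodes along the way that are marked as word ends.
Prefixes of the query that are stored words: "djjbrrdd"
Count: 1

1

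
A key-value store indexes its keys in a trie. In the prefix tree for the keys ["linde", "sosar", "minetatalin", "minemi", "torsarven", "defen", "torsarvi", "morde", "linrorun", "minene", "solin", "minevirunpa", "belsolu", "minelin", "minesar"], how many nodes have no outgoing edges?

15

A leaf is a node with no children — equivalently, the end of a word that is not a proper prefix of any other stored word.
Those words: "belsolu", "defen", "linde", "linrorun", "minelin", "minemi", "minene", "minesar", "minetatalin", "minevirunpa", "morde", "solin", "sosar", "torsarven", "torsarvi"
Leaf count: 15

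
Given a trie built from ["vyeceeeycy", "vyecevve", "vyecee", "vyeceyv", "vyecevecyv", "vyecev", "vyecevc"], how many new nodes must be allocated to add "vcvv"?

3

"v" is already a path in the trie; the remaining "cvv" must be added.
New nodes needed: |"vcvv"| − 1 = 4 − 1 = 3.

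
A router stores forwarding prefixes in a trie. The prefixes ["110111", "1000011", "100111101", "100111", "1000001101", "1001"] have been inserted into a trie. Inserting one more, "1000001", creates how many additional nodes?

Every character of "1000001" already lies on an existing path (it is a prefix of some stored word).
No new nodes are needed: 0.

0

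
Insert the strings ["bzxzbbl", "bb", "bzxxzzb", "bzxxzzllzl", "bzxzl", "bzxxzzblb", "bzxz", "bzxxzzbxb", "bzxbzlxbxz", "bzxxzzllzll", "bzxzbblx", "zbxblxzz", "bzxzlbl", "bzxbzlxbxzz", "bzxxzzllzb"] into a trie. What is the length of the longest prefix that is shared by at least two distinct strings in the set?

10

The deepest shared node is where two words last agree before diverging.
"bzxbzlxbxz" and "bzxbzlxbxzz" agree on "bzxbzlxbxz" (10 characters) before diverging; nothing deeper is shared.
Longest shared-prefix length: 10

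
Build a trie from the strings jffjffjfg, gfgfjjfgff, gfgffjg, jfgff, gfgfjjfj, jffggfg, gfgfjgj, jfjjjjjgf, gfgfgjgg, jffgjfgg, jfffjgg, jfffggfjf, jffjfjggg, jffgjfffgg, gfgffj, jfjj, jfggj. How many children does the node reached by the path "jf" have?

3

The children of the "jf" node are the distinct next characters among strings starting with "jf".
Distinct next characters after "jf": f, g, j.
That node has 3 child edges.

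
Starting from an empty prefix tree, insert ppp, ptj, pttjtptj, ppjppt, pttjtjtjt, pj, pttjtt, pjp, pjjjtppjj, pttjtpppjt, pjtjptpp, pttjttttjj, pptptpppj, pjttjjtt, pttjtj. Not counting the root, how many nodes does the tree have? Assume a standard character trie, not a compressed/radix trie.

55

Trace insertions, counting only characters that open a new branch:
  "ppp" → 3 new (p, p, p)
  "ptj" → prefix "p" already present; 2 new (t, j)
  "pttjtptj" → prefix "pt" already present; 6 new (t, j, t, p, t, j)
  "ppjppt" → prefix "pp" already present; 4 new (j, p, p, t)
  "pttjtjtjt" → prefix "pttjt" already present; 4 new (j, t, j, t)
  "pj" → prefix "p" already present; 1 new (j)
  "pttjtt" → prefix "pttjt" already present; 1 new (t)
  "pjp" → prefix "pj" already present; 1 new (p)
  "pjjjtppjj" → prefix "pj" already present; 7 new (j, j, t, p, p, j, j)
  "pttjtpppjt" → prefix "pttjtp" already present; 4 new (p, p, j, t)
  "pjtjptpp" → prefix "pj" already present; 6 new (t, j, p, t, p, p)
  "pttjttttjj" → prefix "pttjtt" already present; 4 new (t, t, j, j)
  "pptptpppj" → prefix "pp" already present; 7 new (t, p, t, p, p, p, j)
  "pjttjjtt" → prefix "pjt" already present; 5 new (t, j, j, t, t)
  "pttjtj" → prefix "pttjtj" already present; 0 new (none)
Total nodes = 3 + 2 + 6 + 4 + 4 + 1 + 1 + 1 + 7 + 4 + 6 + 4 + 7 + 5 + 0 = 55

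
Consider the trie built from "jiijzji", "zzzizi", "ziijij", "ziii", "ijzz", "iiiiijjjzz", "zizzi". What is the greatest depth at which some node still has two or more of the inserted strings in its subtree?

The deepest shared node is where two words last agree before diverging.
"ziii" and "ziijij" agree on "zii" (3 characters) before diverging; nothing deeper is shared.
Longest shared-prefix length: 3

3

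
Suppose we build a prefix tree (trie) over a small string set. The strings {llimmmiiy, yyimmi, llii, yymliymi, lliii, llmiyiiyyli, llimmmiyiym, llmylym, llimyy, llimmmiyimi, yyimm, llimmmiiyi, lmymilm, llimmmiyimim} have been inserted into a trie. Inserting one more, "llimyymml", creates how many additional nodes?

3

Walking "llimyymml" from the root, the first 6 characters ("llimyy") follow existing edges; "m" is the first miss.
New nodes needed: |"llimyymml"| − 6 = 9 − 6 = 3.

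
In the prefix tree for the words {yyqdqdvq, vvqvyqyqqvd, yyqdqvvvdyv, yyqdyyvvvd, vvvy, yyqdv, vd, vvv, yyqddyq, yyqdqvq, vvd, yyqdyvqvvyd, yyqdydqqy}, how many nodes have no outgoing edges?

12

A leaf is a node with no children — equivalently, the end of a word that is not a proper prefix of any other stored word.
Those words: "vd", "vvd", "vvqvyqyqqvd", "vvvy", "yyqddyq", "yyqdqdvq", "yyqdqvq", "yyqdqvvvdyv", "yyqdv", "yyqdydqqy", "yyqdyvqvvyd", "yyqdyyvvvd"
Leaf count: 12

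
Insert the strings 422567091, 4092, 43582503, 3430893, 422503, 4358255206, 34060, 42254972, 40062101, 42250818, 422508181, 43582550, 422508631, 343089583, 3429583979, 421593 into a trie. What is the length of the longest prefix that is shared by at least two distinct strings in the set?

8

Look for the deepest trie node that still has at least two words in its subtree.
"42250818" and "422508181" agree on "42250818" (8 characters) before diverging; nothing deeper is shared.
Longest shared-prefix length: 8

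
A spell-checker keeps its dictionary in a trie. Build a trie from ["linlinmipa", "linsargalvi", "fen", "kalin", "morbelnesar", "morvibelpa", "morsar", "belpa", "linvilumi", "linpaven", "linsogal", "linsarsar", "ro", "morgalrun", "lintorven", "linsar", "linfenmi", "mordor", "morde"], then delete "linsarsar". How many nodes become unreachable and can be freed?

A node on "linsarsar"'s path can go only if nothing else ends at it or branches off below it.
The suffix "sar" (3 nodes) is used only by "linsarsar"; the node for "linsar" still has the child "g", so pruning stops there.
Nodes removed: 3

3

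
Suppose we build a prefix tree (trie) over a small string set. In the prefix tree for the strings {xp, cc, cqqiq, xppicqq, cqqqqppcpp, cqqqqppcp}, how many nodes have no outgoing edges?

Leaves are exactly the stored words that no other stored word extends.
Those words: "cc", "cqqiq", "cqqqqppcpp", "xppicqq"
Leaf count: 4

4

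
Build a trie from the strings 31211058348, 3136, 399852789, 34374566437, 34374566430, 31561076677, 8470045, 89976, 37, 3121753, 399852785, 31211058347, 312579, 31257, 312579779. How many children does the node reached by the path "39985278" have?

The children of the "39985278" node are the distinct next characters among strings starting with "39985278".
Characters that immediately follow "39985278" among the stored strings: {5, 9}.
That node has 2 child edges.

2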